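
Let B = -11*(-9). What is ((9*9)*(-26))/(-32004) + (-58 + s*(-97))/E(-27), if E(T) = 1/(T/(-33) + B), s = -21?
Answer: 3863492163/19558 ≈ 1.9754e+5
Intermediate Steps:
B = 99
E(T) = 1/(99 - T/33) (E(T) = 1/(T/(-33) + 99) = 1/(T*(-1/33) + 99) = 1/(-T/33 + 99) = 1/(99 - T/33))
((9*9)*(-26))/(-32004) + (-58 + s*(-97))/E(-27) = ((9*9)*(-26))/(-32004) + (-58 - 21*(-97))/((-33/(-3267 - 27))) = (81*(-26))*(-1/32004) + (-58 + 2037)/((-33/(-3294))) = -2106*(-1/32004) + 1979/((-33*(-1/3294))) = 117/1778 + 1979/(11/1098) = 117/1778 + 1979*(1098/11) = 117/1778 + 2172942/11 = 3863492163/19558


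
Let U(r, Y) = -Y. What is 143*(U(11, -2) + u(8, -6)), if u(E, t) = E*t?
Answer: -6578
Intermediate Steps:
143*(U(11, -2) + u(8, -6)) = 143*(-1*(-2) + 8*(-6)) = 143*(2 - 48) = 143*(-46) = -6578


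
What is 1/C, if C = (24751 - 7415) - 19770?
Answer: -1/2434 ≈ -0.00041085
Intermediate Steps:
C = -2434 (C = 17336 - 19770 = -2434)
1/C = 1/(-2434) = -1/2434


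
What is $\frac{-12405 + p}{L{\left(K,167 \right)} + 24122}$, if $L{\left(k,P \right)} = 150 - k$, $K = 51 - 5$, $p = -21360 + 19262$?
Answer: $- \frac{14503}{24226} \approx -0.59865$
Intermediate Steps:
$p = -2098$
$K = 46$
$\frac{-12405 + p}{L{\left(K,167 \right)} + 24122} = \frac{-12405 - 2098}{\left(150 - 46\right) + 24122} = - \frac{14503}{\left(150 - 46\right) + 24122} = - \frac{14503}{104 + 24122} = - \frac{14503}{24226}$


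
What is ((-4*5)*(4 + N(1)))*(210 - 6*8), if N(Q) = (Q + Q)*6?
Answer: -51840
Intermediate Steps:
N(Q) = 12*Q (N(Q) = (2*Q)*6 = 12*Q)
((-4*5)*(4 + N(1)))*(210 - 6*8) = ((-4*5)*(4 + 12*1))*(210 - 6*8) = (-20*(4 + 12))*(210 - 48) = -20*16*162 = -320*162 = -51840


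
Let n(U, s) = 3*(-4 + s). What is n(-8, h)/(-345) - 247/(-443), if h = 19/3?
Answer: 82114/152835 ≈ 0.53727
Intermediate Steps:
h = 19/3 (h = 19*(⅓) = 19/3 ≈ 6.3333)
n(U, s) = -12 + 3*s
n(-8, h)/(-345) - 247/(-443) = (-12 + 3*(19/3))/(-345) - 247/(-443) = (-12 + 19)*(-1/345) - 247*(-1/443) = 7*(-1/345) + 247/443 = -7/345 + 247/443 = 82114/152835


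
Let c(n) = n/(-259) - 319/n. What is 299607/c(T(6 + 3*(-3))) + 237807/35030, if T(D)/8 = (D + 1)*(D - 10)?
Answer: -22614770686197/176390062 ≈ -1.2821e+5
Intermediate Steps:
T(D) = 8*(1 + D)*(-10 + D) (T(D) = 8*((D + 1)*(D - 10)) = 8*((1 + D)*(-10 + D)) = 8*(1 + D)*(-10 + D))
c(n) = -319/n - n/259 (c(n) = n*(-1/259) - 319/n = -n/259 - 319/n = -319/n - n/259)
299607/c(T(6 + 3*(-3))) + 237807/35030 = 299607/(-319/(-80 - 72*(6 + 3*(-3)) + 8*(6 + 3*(-3))²) - (-80 - 72*(6 + 3*(-3)) + 8*(6 + 3*(-3))²)/259) + 237807/35030 = 299607/(-319/(-80 - 72*(6 - 9) + 8*(6 - 9)²) - (-80 - 72*(6 - 9) + 8*(6 - 9)²)/259) + 237807*(1/35030) = 299607/(-319/(-80 - 72*(-3) + 8*(-3)²) - (-80 - 72*(-3) + 8*(-3)²)/259) + 237807/35030 = 299607/(-319/(-80 + 216 + 8*9) - (-80 + 216 + 8*9)/259) + 237807/35030 = 299607/(-319/(-80 + 216 + 72) - (-80 + 216 + 72)/259) + 237807/35030 = 299607/(-319/208 - 1/259*208) + 237807/35030 = 299607/(-319*1/208 - 208/259) + 237807/35030 = 299607/(-319/208 - 208/259) + 237807/35030 = 299607/(-125885/53872) + 237807/35030 = 299607*(-53872/125885) + 237807/35030 = -16140428304/125885 + 237807/35030 = -22614770686197/176390062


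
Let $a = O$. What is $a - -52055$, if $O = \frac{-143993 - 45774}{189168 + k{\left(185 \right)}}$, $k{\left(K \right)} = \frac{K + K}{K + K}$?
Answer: $\frac{9847002528}{189169} \approx 52054.0$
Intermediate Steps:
$k{\left(K \right)} = 1$ ($k{\left(K \right)} = \frac{2 K}{2 K} = 2 K \frac{1}{2 K} = 1$)
$O = - \frac{189767}{189169}$ ($O = \frac{-143993 - 45774}{189168 + 1} = - \frac{189767}{189169} \approx -1.0032$)
$a = - \frac{189767}{189169} \approx -1.0032$
$a - -52055 = - \frac{189767}{189169} - -52055 = - \frac{189767}{189169} + 52055 = \frac{9847002528}{189169}$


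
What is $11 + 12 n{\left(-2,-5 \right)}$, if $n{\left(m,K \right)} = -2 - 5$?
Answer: $-73$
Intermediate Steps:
$n{\left(m,K \right)} = -7$ ($n{\left(m,K \right)} = -2 - 5 = -7$)
$11 + 12 n{\left(-2,-5 \right)} = 11 + 12 \left(-7\right) = 11 - 84 = -73$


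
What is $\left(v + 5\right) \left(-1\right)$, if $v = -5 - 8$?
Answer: $8$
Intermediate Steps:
$v = -13$ ($v = -5 - 8 = -13$)
$\left(v + 5\right) \left(-1\right) = \left(-13 + 5\right) \left(-1\right) = \left(-8\right) \left(-1\right) = 8$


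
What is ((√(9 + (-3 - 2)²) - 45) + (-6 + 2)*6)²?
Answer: (-69 + √34)² ≈ 3990.3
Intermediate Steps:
((√(9 + (-3 - 2)²) - 45) + (-6 + 2)*6)² = ((√(9 + (-5)²) - 45) - 4*6)² = ((√(9 + 25) - 45) - 24)² = ((√34 - 45) - 24)² = ((-45 + √34) - 24)² = (-69 + √34)²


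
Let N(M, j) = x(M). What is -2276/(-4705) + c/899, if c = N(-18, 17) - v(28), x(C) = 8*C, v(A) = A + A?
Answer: 1105124/4229795 ≈ 0.26127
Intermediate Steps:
v(A) = 2*A
N(M, j) = 8*M
c = -200 (c = 8*(-18) - 2*28 = -144 - 1*56 = -144 - 56 = -200)
-2276/(-4705) + c/899 = -2276/(-4705) - 200/899 = -2276*(-1/4705) - 200*1/899 = 2276/4705 - 200/899 = 1105124/4229795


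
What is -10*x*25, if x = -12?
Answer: 3000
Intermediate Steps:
-10*x*25 = -10*(-12)*25 = 120*25 = 3000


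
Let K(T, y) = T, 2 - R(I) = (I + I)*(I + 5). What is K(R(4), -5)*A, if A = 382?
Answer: -26740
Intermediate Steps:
R(I) = 2 - 2*I*(5 + I) (R(I) = 2 - (I + I)*(I + 5) = 2 - 2*I*(5 + I))
K(R(4), -5)*A = (2 - 10*4 - 2*4**2)*382 = (2 - 40 - 2*16)*382 = (2 - 40 - 32)*382 = -70*382 = -26740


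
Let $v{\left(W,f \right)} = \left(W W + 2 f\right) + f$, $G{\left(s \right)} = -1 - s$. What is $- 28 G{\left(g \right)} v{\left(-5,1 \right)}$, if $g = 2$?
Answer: $2352$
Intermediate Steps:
$v{\left(W,f \right)} = W^{2} + 3 f$ ($v{\left(W,f \right)} = \left(W^{2} + 2 f\right) + f = W^{2} + 3 f$)
$- 28 G{\left(g \right)} v{\left(-5,1 \right)} = - 28 \left(-1 - 2\right) \left(\left(-5\right)^{2} + 3 \cdot 1\right) = - 28 \left(-1 - 2\right) \left(25 + 3\right) = \left(-28\right) \left(-3\right) 28 = 84 \cdot 28 = 2352$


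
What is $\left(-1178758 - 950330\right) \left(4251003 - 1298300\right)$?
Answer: $-6286564524864$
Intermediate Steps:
$\left(-1178758 - 950330\right) \left(4251003 - 1298300\right) = \left(-2129088\right) 2952703 = -6286564524864$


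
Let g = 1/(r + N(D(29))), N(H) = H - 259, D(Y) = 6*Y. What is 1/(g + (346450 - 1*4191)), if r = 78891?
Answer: 78806/26972062755 ≈ 2.9218e-6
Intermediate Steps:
N(H) = -259 + H
g = 1/78806 (g = 1/(78891 + (-259 + 6*29)) = 1/(78891 + (-259 + 174)) = 1/(78891 - 85) = 1/78806 ≈ 1.2689e-5)
1/(g + (346450 - 1*4191)) = 1/(1/78806 + (346450 - 1*4191)) = 1/(1/78806 + (346450 - 4191)) = 1/(1/78806 + 342259) = 1/(26972062755/78806) = 78806/26972062755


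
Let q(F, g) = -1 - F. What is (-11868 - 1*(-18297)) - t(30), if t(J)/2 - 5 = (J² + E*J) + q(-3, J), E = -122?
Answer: 11935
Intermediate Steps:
t(J) = 14 - 244*J + 2*J² (t(J) = 10 + 2*((J² - 122*J) + (-1 - 1*(-3))) = 10 + 2*((J² - 122*J) + (-1 + 3)) = 10 + 2*((J² - 122*J) + 2) = 10 + 2*(2 + J² - 122*J) = 10 + (4 - 244*J + 2*J²) = 14 - 244*J + 2*J²)
(-11868 - 1*(-18297)) - t(30) = (-11868 - 1*(-18297)) - (14 - 244*30 + 2*30²) = (-11868 + 18297) - (14 - 7320 + 2*900) = 6429 - (14 - 7320 + 1800) = 6429 - 1*(-5506) = 6429 + 5506 = 11935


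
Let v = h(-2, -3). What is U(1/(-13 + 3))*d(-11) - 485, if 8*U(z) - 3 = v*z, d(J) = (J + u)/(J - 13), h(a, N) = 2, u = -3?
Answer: -116351/240 ≈ -484.80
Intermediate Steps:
v = 2
d(J) = (-3 + J)/(-13 + J) (d(J) = (J - 3)/(J - 13) = (-3 + J)/(-13 + J))
U(z) = 3/8 + z/4 (U(z) = 3/8 + (2*z)/8 = 3/8 + z/4)
U(1/(-13 + 3))*d(-11) - 485 = (3/8 + 1/(4*(-13 + 3)))*((-3 - 11)/(-13 - 11)) - 485 = (3/8 + (1/4)/(-10))*(-14/(-24)) - 485 = (3/8 + (1/4)*(-1/10))*(-1/24*(-14)) - 485 = (3/8 - 1/40)*(7/12) - 485 = (7/20)*(7/12) - 485 = 49/240 - 485 = -116351/240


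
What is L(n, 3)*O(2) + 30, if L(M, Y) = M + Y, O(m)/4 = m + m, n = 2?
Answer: 110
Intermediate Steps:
O(m) = 8*m (O(m) = 4*(m + m) = 4*(2*m) = 8*m)
L(n, 3)*O(2) + 30 = (2 + 3)*(8*2) + 30 = 5*16 + 30 = 80 + 30 = 110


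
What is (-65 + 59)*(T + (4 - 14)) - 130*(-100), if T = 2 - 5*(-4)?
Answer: 12928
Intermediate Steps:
T = 22 (T = 2 + 20 = 22)
(-65 + 59)*(T + (4 - 14)) - 130*(-100) = (-65 + 59)*(22 + (4 - 14)) - 130*(-100) = -6*(22 - 10) + 13000 = -6*12 + 13000 = -72 + 13000 = 12928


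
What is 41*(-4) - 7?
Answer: -171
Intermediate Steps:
41*(-4) - 7 = -164 - 7 = -171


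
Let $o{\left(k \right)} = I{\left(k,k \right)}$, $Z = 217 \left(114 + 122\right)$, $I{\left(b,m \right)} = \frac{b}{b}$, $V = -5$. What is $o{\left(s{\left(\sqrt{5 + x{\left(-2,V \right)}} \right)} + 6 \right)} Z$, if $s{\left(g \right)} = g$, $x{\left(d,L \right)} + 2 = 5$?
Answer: $51212$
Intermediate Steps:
$x{\left(d,L \right)} = 3$ ($x{\left(d,L \right)} = -2 + 5 = 3$)
$I{\left(b,m \right)} = 1$
$Z = 51212$ ($Z = 217 \cdot 236 = 51212$)
$o{\left(k \right)} = 1$
$o{\left(s{\left(\sqrt{5 + x{\left(-2,V \right)}} \right)} + 6 \right)} Z = 1 \cdot 51212 = 51212$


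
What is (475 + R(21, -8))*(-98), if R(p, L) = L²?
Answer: -52822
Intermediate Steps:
(475 + R(21, -8))*(-98) = (475 + (-8)²)*(-98) = (475 + 64)*(-98) = 539*(-98) = -52822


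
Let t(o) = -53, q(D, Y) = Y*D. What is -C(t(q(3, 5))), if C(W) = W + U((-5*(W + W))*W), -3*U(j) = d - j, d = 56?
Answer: 9435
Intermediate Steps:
q(D, Y) = D*Y
U(j) = -56/3 + j/3 (U(j) = -(56 - j)/3 = -56/3 + j/3)
C(W) = -56/3 + W - 10*W²/3 (C(W) = W + (-56/3 + ((-5*(W + W))*W)/3) = W + (-56/3 + ((-10*W)*W)/3) = W + (-56/3 + (-10*W²)/3) = W + (-56/3 - 10*W²/3) = -56/3 + W - 10*W²/3)
-C(t(q(3, 5))) = -(-56/3 - 53 - 10/3*(-53)²) = -(-56/3 - 53 - 10/3*2809) = -(-56/3 - 53 - 28090/3) = -1*(-9435) = 9435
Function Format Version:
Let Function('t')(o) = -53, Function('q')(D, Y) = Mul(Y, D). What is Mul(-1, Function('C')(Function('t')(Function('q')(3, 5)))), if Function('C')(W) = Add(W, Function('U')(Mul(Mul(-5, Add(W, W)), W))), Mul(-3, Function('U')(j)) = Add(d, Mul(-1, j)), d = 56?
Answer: 9435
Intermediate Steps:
Function('q')(D, Y) = Mul(D, Y)
Function('U')(j) = Add(Rational(-56, 3), Mul(Rational(1, 3), j)) (Function('U')(j) = Mul(Rational(-1, 3), Add(56, Mul(-1, j))) = Add(Rational(-56, 3), Mul(Rational(1, 3), j)))
Function('C')(W) = Add(Rational(-56, 3), W, Mul(Rational(-10, 3), Pow(W, 2))) (Function('C')(W) = Add(W, Add(Rational(-56, 3), Mul(Rational(1, 3), Mul(Mul(-5, Add(W, W)), W)))) = Add(W, Add(Rational(-56, 3), Mul(Rational(1, 3), Mul(Mul(-5, Mul(2, W)), W)))) = Add(W, Add(Rational(-56, 3), Mul(Rational(1, 3), Mul(Mul(-10, W), W)))) = Add(W, Add(Rational(-56, 3), Mul(Rational(1, 3), Mul(-10, Pow(W, 2))))) = Add(W, Add(Rational(-56, 3), Mul(Rational(-10, 3), Pow(W, 2)))) = Add(Rational(-56, 3), W, Mul(Rational(-10, 3), Pow(W, 2))))
Mul(-1, Function('C')(Function('t')(Function('q')(3, 5)))) = Mul(-1, Add(Rational(-56, 3), -53, Mul(Rational(-10, 3), Pow(-53, 2)))) = Mul(-1, Add(Rational(-56, 3), -53, Mul(Rational(-10, 3), 2809))) = Mul(-1, Add(Rational(-56, 3), -53, Rational(-28090, 3))) = Mul(-1, -9435) = 9435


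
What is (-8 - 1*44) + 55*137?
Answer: 7483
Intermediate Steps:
(-8 - 1*44) + 55*137 = (-8 - 44) + 7535 = -52 + 7535 = 7483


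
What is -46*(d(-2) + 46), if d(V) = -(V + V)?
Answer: -2300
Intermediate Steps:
d(V) = -2*V
-46*(d(-2) + 46) = -46*(-2*(-2) + 46) = -46*(4 + 46) = -46*50 = -2300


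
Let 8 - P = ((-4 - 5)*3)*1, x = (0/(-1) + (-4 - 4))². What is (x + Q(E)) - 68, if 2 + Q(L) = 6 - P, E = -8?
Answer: -35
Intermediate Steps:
x = 64 (x = (0*(-1) - 8)² = (0 - 8)² = (-8)² = 64)
P = 35 (P = 8 - (-4 - 5)*3 = 8 - (-9*3) = 8 - (-27) = 8 - 1*(-27) = 8 + 27 = 35)
Q(L) = -31 (Q(L) = -2 + (6 - 1*35) = -2 + (6 - 35) = -2 - 29 = -31)
(x + Q(E)) - 68 = (64 - 31) - 68 = 33 - 68 = -35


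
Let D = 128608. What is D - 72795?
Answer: 55813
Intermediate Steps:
D - 72795 = 128608 - 72795 = 55813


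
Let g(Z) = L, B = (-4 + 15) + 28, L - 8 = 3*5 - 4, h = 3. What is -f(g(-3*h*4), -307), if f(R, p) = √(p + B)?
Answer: -2*I*√67 ≈ -16.371*I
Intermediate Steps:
L = 19 (L = 8 + (3*5 - 4) = 8 + (15 - 4) = 8 + 11 = 19)
B = 39 (B = 11 + 28 = 39)
g(Z) = 19
f(R, p) = √(39 + p) (f(R, p) = √(p + 39) = √(39 + p))
-f(g(-3*h*4), -307) = -√(39 - 307) = -√(-268) = -2*I*√67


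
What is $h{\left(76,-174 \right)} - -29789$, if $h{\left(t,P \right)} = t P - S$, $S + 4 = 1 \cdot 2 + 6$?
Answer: $16561$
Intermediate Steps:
$S = 4$ ($S = -4 + \left(1 \cdot 2 + 6\right) = -4 + \left(2 + 6\right) = -4 + 8 = 4$)
$h{\left(t,P \right)} = -4 + P t$ ($h{\left(t,P \right)} = t P - 4 = P t - 4 = -4 + P t$)
$h{\left(76,-174 \right)} - -29789 = \left(-4 - 13224\right) - -29789 = \left(-4 - 13224\right) + 29789 = -13228 + 29789 = 16561$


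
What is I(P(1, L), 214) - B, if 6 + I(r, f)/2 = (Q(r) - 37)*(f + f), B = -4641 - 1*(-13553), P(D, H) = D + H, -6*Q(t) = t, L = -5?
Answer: -120076/3 ≈ -40025.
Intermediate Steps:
Q(t) = -t/6
B = 8912 (B = -4641 + 13553 = 8912)
I(r, f) = -12 + 4*f*(-37 - r/6) (I(r, f) = -12 + 2*((-r/6 - 37)*(f + f)) = -12 + 2*((-37 - r/6)*(2*f)) = -12 + 2*(2*f*(-37 - r/6)) = -12 + 4*f*(-37 - r/6))
I(P(1, L), 214) - B = (-12 - 148*214 - ⅔*214*(1 - 5)) - 1*8912 = (-12 - 31672 - ⅔*214*(-4)) - 8912 = (-12 - 31672 + 1712/3) - 8912 = -93340/3 - 8912 = -120076/3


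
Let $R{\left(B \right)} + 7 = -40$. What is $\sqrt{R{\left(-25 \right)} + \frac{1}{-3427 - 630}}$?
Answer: $\frac{2 i \sqrt{193397190}}{4057} \approx 6.8557 i$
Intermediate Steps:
$R{\left(B \right)} = -47$ ($R{\left(B \right)} = -7 - 40 = -47$)
$\sqrt{R{\left(-25 \right)} + \frac{1}{-3427 - 630}} = \sqrt{-47 + \frac{1}{-3427 - 630}} = \sqrt{-47 + \frac{1}{-4057}} = \sqrt{-47 - \frac{1}{4057}} = \sqrt{- \frac{190680}{4057}} = \frac{2 i \sqrt{193397190}}{4057}$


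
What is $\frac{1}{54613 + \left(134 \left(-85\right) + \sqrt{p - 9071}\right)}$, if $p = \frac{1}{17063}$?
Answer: $\frac{737514049}{31877724518399} - \frac{6 i \sqrt{73360696326}}{31877724518399} \approx 2.3136 \cdot 10^{-5} - 5.098 \cdot 10^{-8} i$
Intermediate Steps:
$p = \frac{1}{17063} \approx 5.8606 \cdot 10^{-5}$
$\frac{1}{54613 + \left(134 \left(-85\right) + \sqrt{p - 9071}\right)} = \frac{1}{54613 + \left(134 \left(-85\right) + \sqrt{\frac{1}{17063} - 9071}\right)} = \frac{1}{54613 - \left(11390 - \sqrt{- \frac{154778472}{17063}}\right)} = \frac{1}{54613 - \left(11390 - \frac{6 i \sqrt{73360696326}}{17063}\right)} = \frac{1}{43223 + \frac{6 i \sqrt{73360696326}}{17063}}$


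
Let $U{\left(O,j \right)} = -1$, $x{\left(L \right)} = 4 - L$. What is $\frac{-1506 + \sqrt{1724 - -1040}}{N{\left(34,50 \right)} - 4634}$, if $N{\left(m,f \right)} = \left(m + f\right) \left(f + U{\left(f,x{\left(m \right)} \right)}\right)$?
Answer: $\frac{753}{259} - \frac{\sqrt{691}}{259} \approx 2.8058$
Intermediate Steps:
$N{\left(m,f \right)} = \left(-1 + f\right) \left(f + m\right)$ ($N{\left(m,f \right)} = \left(m + f\right) \left(f - 1\right) = \left(f + m\right) \left(-1 + f\right) = \left(-1 + f\right) \left(f + m\right)$)
$\frac{-1506 + \sqrt{1724 - -1040}}{N{\left(34,50 \right)} - 4634} = \frac{-1506 + \sqrt{1724 - -1040}}{\left(50^{2} - 50 - 34 + 50 \cdot 34\right) - 4634} = \frac{-1506 + \sqrt{1724 + 1040}}{\left(2500 - 50 - 34 + 1700\right) - 4634} = \frac{-1506 + \sqrt{2764}}{4116 - 4634} = \frac{-1506 + 2 \sqrt{691}}{-518} = \left(-1506 + 2 \sqrt{691}\right) \left(- \frac{1}{518}\right) = \frac{753}{259} - \frac{\sqrt{691}}{259}$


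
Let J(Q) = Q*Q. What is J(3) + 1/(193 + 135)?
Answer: 2953/328 ≈ 9.0031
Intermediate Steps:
J(Q) = Q**2
J(3) + 1/(193 + 135) = 3**2 + 1/(193 + 135) = 9 + 1/328 = 2953/328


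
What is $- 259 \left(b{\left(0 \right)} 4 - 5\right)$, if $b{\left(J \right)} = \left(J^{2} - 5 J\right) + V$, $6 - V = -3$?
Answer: $-8029$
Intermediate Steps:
$V = 9$ ($V = 6 - -3 = 6 + 3 = 9$)
$b{\left(J \right)} = 9 + J^{2} - 5 J$ ($b{\left(J \right)} = \left(J^{2} - 5 J\right) + 9 = 9 + J^{2} - 5 J$)
$- 259 \left(b{\left(0 \right)} 4 - 5\right) = - 259 \left(\left(9 + 0^{2} - 0\right) 4 - 5\right) = - 259 \left(\left(9 + 0 + 0\right) 4 - 5\right) = - 259 \left(9 \cdot 4 - 5\right) = - 259 \left(36 - 5\right) = \left(-259\right) 31 = -8029$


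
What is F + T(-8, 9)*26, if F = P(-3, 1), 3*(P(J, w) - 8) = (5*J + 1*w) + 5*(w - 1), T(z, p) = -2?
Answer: -146/3 ≈ -48.667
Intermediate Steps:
P(J, w) = 19/3 + 2*w + 5*J/3 (P(J, w) = 8 + ((5*J + 1*w) + 5*(w - 1))/3 = 8 + ((5*J + w) + 5*(-1 + w))/3 = 8 + ((w + 5*J) + (-5 + 5*w))/3 = 8 + (-5 + 5*J + 6*w)/3 = 8 + (-5/3 + 2*w + 5*J/3) = 19/3 + 2*w + 5*J/3)
F = 10/3 (F = 19/3 + 2*1 + (5/3)*(-3) = 19/3 + 2 - 5 = 10/3 ≈ 3.3333)
F + T(-8, 9)*26 = 10/3 - 2*26 = 10/3 - 52 = -146/3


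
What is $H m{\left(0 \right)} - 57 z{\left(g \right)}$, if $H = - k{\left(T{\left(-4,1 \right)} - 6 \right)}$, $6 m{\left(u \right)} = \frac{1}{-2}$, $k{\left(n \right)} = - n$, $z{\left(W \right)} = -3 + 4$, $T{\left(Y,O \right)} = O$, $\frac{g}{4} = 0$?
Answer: $- \frac{679}{12} \approx -56.583$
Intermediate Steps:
$g = 0$ ($g = 4 \cdot 0 = 0$)
$z{\left(W \right)} = 1$
$m{\left(u \right)} = - \frac{1}{12}$ ($m{\left(u \right)} = \frac{1}{6 \left(-2\right)} = \frac{1}{6} \left(- \frac{1}{2}\right) = - \frac{1}{12}$)
$H = -5$ ($H = - \left(-1\right) \left(1 - 6\right) = - \left(-1\right) \left(-5\right) = \left(-1\right) 5 = -5$)
$H m{\left(0 \right)} - 57 z{\left(g \right)} = \left(-5\right) \left(- \frac{1}{12}\right) - 57 = \frac{5}{12} - 57 = - \frac{679}{12}$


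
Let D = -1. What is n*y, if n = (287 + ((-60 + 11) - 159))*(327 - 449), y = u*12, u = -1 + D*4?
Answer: 578280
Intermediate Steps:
u = -5 (u = -1 - 1*4 = -1 - 4 = -5)
y = -60 (y = -5*12 = -60)
n = -9638 (n = (287 + (-49 - 159))*(-122) = (287 - 208)*(-122) = 79*(-122) = -9638)
n*y = -9638*(-60) = 578280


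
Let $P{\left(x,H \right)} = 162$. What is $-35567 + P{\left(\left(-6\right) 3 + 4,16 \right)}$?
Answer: $-35405$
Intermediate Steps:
$-35567 + P{\left(\left(-6\right) 3 + 4,16 \right)} = -35567 + 162 = -35405$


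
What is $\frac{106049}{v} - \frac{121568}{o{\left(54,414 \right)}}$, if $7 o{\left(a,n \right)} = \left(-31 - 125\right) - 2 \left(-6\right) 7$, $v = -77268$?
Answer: $\frac{2739399085}{231804} \approx 11818.0$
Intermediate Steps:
$o{\left(a,n \right)} = - \frac{72}{7}$ ($o{\left(a,n \right)} = \frac{\left(-31 - 125\right) - 2 \left(-6\right) 7}{7} = \frac{-156 - \left(-12\right) 7}{7} = \frac{-156 - -84}{7} = \frac{-156 + 84}{7} = \frac{1}{7} \left(-72\right) = - \frac{72}{7}$)
$\frac{106049}{v} - \frac{121568}{o{\left(54,414 \right)}} = \frac{106049}{-77268} - \frac{121568}{- \frac{72}{7}} = 106049 \left(- \frac{1}{77268}\right) - - \frac{106372}{9} = - \frac{106049}{77268} + \frac{106372}{9} = \frac{2739399085}{231804}$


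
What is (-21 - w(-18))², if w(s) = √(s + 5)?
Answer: (21 + I*√13)² ≈ 428.0 + 151.43*I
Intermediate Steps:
w(s) = √(5 + s)
(-21 - w(-18))² = (-21 - √(5 - 18))² = (-21 - √(-13))² = (-21 - I*√13)²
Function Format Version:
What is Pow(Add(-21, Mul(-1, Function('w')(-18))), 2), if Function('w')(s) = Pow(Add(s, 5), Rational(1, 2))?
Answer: Pow(Add(21, Mul(I, Pow(13, Rational(1, 2)))), 2) ≈ Add(428.00, Mul(151.43, I))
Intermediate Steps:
Function('w')(s) = Pow(Add(5, s), Rational(1, 2))
Pow(Add(-21, Mul(-1, Function('w')(-18))), 2) = Pow(Add(-21, Mul(-1, Pow(Add(5, -18), Rational(1, 2)))), 2) = Pow(Add(-21, Mul(-1, Pow(-13, Rational(1, 2)))), 2) = Pow(Add(-21, Mul(-1, Mul(I, Pow(13, Rational(1, 2))))), 2) = Pow(Add(-21, Mul(-1, I, Pow(13, Rational(1, 2)))), 2)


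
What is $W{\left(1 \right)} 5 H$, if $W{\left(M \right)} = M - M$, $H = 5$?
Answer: $0$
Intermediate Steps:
$W{\left(M \right)} = 0$
$W{\left(1 \right)} 5 H = 0 \cdot 5 \cdot 5 = 0 \cdot 5 = 0$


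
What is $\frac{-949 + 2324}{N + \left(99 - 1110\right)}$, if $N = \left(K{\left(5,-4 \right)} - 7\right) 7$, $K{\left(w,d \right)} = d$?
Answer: $- \frac{1375}{1088} \approx -1.2638$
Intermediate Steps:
$N = -77$ ($N = \left(-4 - 7\right) 7 = \left(-11\right) 7 = -77$)
$\frac{-949 + 2324}{N + \left(99 - 1110\right)} = \frac{-949 + 2324}{-77 + \left(99 - 1110\right)} = \frac{1375}{-77 - 1011} = \frac{1375}{-1088} = 1375 \left(- \frac{1}{1088}\right) = - \frac{1375}{1088}$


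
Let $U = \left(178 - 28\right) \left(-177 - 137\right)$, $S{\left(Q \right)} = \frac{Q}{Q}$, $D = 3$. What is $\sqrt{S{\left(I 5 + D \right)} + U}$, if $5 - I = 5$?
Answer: $i \sqrt{47099} \approx 217.02 i$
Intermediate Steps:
$I = 0$ ($I = 5 - 5 = 0$)
$S{\left(Q \right)} = 1$
$U = -47100$ ($U = 150 \left(-314\right) = -47100$)
$\sqrt{S{\left(I 5 + D \right)} + U} = \sqrt{1 - 47100} = \sqrt{-47099} = i \sqrt{47099}$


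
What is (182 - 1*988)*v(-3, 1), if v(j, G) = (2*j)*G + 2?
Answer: 3224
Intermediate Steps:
v(j, G) = 2 + 2*G*j (v(j, G) = 2*G*j + 2 = 2 + 2*G*j)
(182 - 1*988)*v(-3, 1) = (182 - 1*988)*(2 + 2*1*(-3)) = (182 - 988)*(2 - 6) = -806*(-4) = 3224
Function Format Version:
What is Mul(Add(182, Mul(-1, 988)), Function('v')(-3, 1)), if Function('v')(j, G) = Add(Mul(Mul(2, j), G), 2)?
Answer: 3224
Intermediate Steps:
Function('v')(j, G) = Add(2, Mul(2, G, j)) (Function('v')(j, G) = Add(Mul(2, G, j), 2) = Add(2, Mul(2, G, j)))
Mul(Add(182, Mul(-1, 988)), Function('v')(-3, 1)) = Mul(Add(182, Mul(-1, 988)), Add(2, Mul(2, 1, -3))) = Mul(Add(182, -988), Add(2, -6)) = Mul(-806, -4) = 3224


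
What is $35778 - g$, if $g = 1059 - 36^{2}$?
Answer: $36015$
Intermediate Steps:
$g = -237$ ($g = 1059 - 1296 = -237$)
$35778 - g = 35778 - -237 = 35778 + 237 = 36015$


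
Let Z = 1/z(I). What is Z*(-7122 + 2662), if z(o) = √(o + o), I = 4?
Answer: -1115*√2 ≈ -1576.8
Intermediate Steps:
z(o) = √2*√o (z(o) = √(2*o) = √2*√o)
Z = √2/4 (Z = 1/(√2*√4) = 1/(√2*2) = 1/(2*√2) = √2/4 ≈ 0.35355)
Z*(-7122 + 2662) = (√2/4)*(-7122 + 2662) = (√2/4)*(-4460) = -1115*√2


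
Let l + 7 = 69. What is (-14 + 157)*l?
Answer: 8866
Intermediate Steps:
l = 62 (l = -7 + 69 = 62)
(-14 + 157)*l = (-14 + 157)*62 = 143*62 = 8866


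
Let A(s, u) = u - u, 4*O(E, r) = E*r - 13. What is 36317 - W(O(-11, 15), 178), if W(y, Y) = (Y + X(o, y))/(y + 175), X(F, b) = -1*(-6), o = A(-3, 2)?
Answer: 9478369/261 ≈ 36316.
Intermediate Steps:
O(E, r) = -13/4 + E*r/4 (O(E, r) = (E*r - 13)/4 = (-13 + E*r)/4 = -13/4 + E*r/4)
A(s, u) = 0
o = 0
X(F, b) = 6
W(y, Y) = (6 + Y)/(175 + y) (W(y, Y) = (Y + 6)/(y + 175) = (6 + Y)/(175 + y))
36317 - W(O(-11, 15), 178) = 36317 - (6 + 178)/(175 + (-13/4 + (¼)*(-11)*15)) = 36317 - 184/(175 + (-13/4 - 165/4)) = 36317 - 184/(175 - 89/2) = 36317 - 184/261/2 = 36317 - 2*184/261 = 36317 - 1*368/261 = 36317 - 368/261 = 9478369/261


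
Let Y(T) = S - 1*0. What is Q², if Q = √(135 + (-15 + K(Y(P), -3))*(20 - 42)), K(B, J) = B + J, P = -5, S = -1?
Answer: 553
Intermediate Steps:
Y(T) = -1 (Y(T) = -1 - 1*0 = -1 + 0 = -1)
Q = √553 (Q = √(135 + (-15 + (-1 - 3))*(20 - 42)) = √(135 + (-15 - 4)*(-22)) = √(135 - 19*(-22)) = √(135 + 418) = √553 ≈ 23.516)
Q² = (√553)² = 553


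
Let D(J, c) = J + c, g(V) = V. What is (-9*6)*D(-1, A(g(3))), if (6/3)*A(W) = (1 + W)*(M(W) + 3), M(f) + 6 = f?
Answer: 54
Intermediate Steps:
M(f) = -6 + f
A(W) = (1 + W)*(-3 + W)/2 (A(W) = ((1 + W)*((-6 + W) + 3))/2 = ((1 + W)*(-3 + W))/2 = (1 + W)*(-3 + W)/2)
(-9*6)*D(-1, A(g(3))) = (-9*6)*(-1 + (-3/2 + (½)*3² - 1*3)) = -54*(-1 + (-3/2 + (½)*9 - 3)) = -54*(-1 + (-3/2 + 9/2 - 3)) = -54*(-1 + 0) = -54*(-1) = 54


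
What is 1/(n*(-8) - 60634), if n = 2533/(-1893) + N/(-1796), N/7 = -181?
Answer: -849957/51531991064 ≈ -1.6494e-5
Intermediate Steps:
N = -1267 (N = 7*(-181) = -1267)
n = -2150837/3399828 (n = 2533/(-1893) - 1267/(-1796) = 2533*(-1/1893) - 1267*(-1/1796) = -2533/1893 + 1267/1796 = -2150837/3399828 ≈ -0.63263)
1/(n*(-8) - 60634) = 1/(-2150837/3399828*(-8) - 60634) = 1/(4301674/849957 - 60634) = 1/(-51531991064/849957) = -849957/51531991064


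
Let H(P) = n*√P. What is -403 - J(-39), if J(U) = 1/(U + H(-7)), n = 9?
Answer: -280475/696 + I*√7/232 ≈ -402.98 + 0.011404*I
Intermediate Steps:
H(P) = 9*√P
J(U) = 1/(U + 9*I*√7) (J(U) = 1/(U + 9*√(-7)) = 1/(U + 9*(I*√7)) = 1/(U + 9*I*√7))
-403 - J(-39) = -403 - 1/(-39 + 9*I*√7)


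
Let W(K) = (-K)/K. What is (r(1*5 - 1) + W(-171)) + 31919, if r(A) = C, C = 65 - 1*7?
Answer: 31976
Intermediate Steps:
C = 58 (C = 65 - 7 = 58)
r(A) = 58
W(K) = -1
(r(1*5 - 1) + W(-171)) + 31919 = (58 - 1) + 31919 = 57 + 31919 = 31976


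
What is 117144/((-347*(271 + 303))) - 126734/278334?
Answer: -2065992241/1979928909 ≈ -1.0435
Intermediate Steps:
117144/((-347*(271 + 303))) - 126734/278334 = 117144/((-347*574)) - 126734*1/278334 = 117144/(-199178) - 63367/139167 = 117144*(-1/199178) - 63367/139167 = -58572/99589 - 63367/139167 = -2065992241/1979928909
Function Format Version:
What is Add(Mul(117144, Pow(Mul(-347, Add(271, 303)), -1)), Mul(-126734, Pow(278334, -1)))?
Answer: Rational(-2065992241, 1979928909) ≈ -1.0435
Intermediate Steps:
Add(Mul(117144, Pow(Mul(-347, Add(271, 303)), -1)), Mul(-126734, Pow(278334, -1))) = Add(Mul(117144, Pow(Mul(-347, 574), -1)), Mul(-126734, Rational(1, 278334))) = Add(Mul(117144, Pow(-199178, -1)), Rational(-63367, 139167)) = Add(Mul(117144, Rational(-1, 199178)), Rational(-63367, 139167)) = Add(Rational(-58572, 99589), Rational(-63367, 139167)) = Rational(-2065992241, 1979928909)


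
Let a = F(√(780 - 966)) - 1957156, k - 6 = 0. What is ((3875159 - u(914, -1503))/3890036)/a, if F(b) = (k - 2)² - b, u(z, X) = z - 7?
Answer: -315935564970/620849256069117179 + 968563*I*√186/3725095536414703074 ≈ -5.0888e-7 + 3.5461e-12*I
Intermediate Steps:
k = 6 (k = 6 + 0 = 6)
u(z, X) = -7 + z
F(b) = 16 - b (F(b) = (6 - 2)² - b = 4² - b = 16 - b)
a = -1957140 - I*√186 (a = (16 - √(780 - 966)) - 1957156 = (16 - √(-186)) - 1957156 = (16 - I*√186) - 1957156 = -1957140 - I*√186 ≈ -1.9571e+6 - 13.638*I)
((3875159 - u(914, -1503))/3890036)/a = ((3875159 - (-7 + 914))/3890036)/(-1957140 - I*√186) = ((3875159 - 1*907)*(1/3890036))/(-1957140 - I*√186) = ((3875159 - 907)*(1/3890036))/(-1957140 - I*√186) = (3874252*(1/3890036))/(-1957140 - I*√186) = 968563/(972509*(-1957140 - I*√186))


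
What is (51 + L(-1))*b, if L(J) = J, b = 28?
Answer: 1400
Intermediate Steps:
(51 + L(-1))*b = (51 - 1)*28 = 50*28 = 1400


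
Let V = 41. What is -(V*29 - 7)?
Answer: -1182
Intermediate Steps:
-(V*29 - 7) = -(41*29 - 7) = -(1189 - 7) = -1*1182 = -1182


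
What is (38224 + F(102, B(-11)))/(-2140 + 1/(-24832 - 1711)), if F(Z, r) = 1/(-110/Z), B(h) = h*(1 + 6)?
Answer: -5072775097/284010105 ≈ -17.861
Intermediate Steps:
B(h) = 7*h (B(h) = h*7 = 7*h)
F(Z, r) = -Z/110
(38224 + F(102, B(-11)))/(-2140 + 1/(-24832 - 1711)) = (38224 - 1/110*102)/(-2140 + 1/(-24832 - 1711)) = (38224 - 51/55)/(-2140 + 1/(-26543)) = 2102269/(55*(-2140 - 1/26543)) = 2102269/(55*(-56802021/26543)) = (2102269/55)*(-26543/56802021) = -5072775097/284010105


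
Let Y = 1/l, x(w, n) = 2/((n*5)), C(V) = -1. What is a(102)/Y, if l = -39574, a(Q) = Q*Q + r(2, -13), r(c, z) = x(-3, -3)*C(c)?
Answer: -6175997588/15 ≈ -4.1173e+8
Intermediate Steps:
x(w, n) = 2/(5*n) (x(w, n) = 2/((5*n)) = 2*(1/(5*n)) = 2/(5*n))
r(c, z) = 2/15 (r(c, z) = ((⅖)/(-3))*(-1) = ((⅖)*(-⅓))*(-1) = -2/15*(-1) = 2/15)
a(Q) = 2/15 + Q² (a(Q) = Q*Q + 2/15 = Q² + 2/15 = 2/15 + Q²)
Y = -1/39574 (Y = 1/(-39574) = -1/39574 ≈ -2.5269e-5)
a(102)/Y = (2/15 + 102²)/(-1/39574) = (2/15 + 10404)*(-39574) = (156062/15)*(-39574) = -6175997588/15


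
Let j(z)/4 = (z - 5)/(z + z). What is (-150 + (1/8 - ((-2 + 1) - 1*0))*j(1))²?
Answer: 25281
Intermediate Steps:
j(z) = 2*(-5 + z)/z (j(z) = 4*((z - 5)/(z + z)) = 4*((-5 + z)/((2*z))) = 4*((-5 + z)*(1/(2*z))) = 4*((-5 + z)/(2*z)) = 2*(-5 + z)/z)
(-150 + (1/8 - ((-2 + 1) - 1*0))*j(1))² = (-150 + (1/8 - ((-2 + 1) - 1*0))*(2 - 10/1))² = (-150 + (⅛ - (-1 + 0))*(2 - 10*1))² = (-150 + (⅛ - 1*(-1))*(2 - 10))² = (-150 + (⅛ + 1)*(-8))² = (-150 + (9/8)*(-8))² = (-150 - 9)² = (-159)² = 25281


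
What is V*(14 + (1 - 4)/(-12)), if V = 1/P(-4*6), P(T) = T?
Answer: -19/32 ≈ -0.59375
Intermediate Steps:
V = -1/24 (V = 1/(-4*6) = 1/(-24) = -1/24 ≈ -0.041667)
V*(14 + (1 - 4)/(-12)) = -(14 + (1 - 4)/(-12))/24 = -(14 - 3*(-1/12))/24 = -(14 + ¼)/24 = -1/24*57/4 = -19/32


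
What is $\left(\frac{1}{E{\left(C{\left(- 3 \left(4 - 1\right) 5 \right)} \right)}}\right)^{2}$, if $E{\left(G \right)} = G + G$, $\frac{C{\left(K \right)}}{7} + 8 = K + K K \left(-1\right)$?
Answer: $\frac{1}{846344464} \approx 1.1816 \cdot 10^{-9}$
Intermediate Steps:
$C{\left(K \right)} = -56 - 7 K^{2} + 7 K$ ($C{\left(K \right)} = -56 + 7 \left(K + K K \left(-1\right)\right) = -56 + 7 \left(K + K^{2} \left(-1\right)\right) = -56 + 7 \left(K - K^{2}\right) = -56 - \left(- 7 K + 7 K^{2}\right) = -56 - 7 K^{2} + 7 K$)
$E{\left(G \right)} = 2 G$
$\left(\frac{1}{E{\left(C{\left(- 3 \left(4 - 1\right) 5 \right)} \right)}}\right)^{2} = \left(\frac{1}{2 \left(-56 - 7 \left(- 3 \left(4 - 1\right) 5\right)^{2} + 7 - 3 \left(4 - 1\right) 5\right)}\right)^{2} = \left(\frac{1}{2 \left(-56 - 7 \left(\left(-3\right) 3 \cdot 5\right)^{2} + 7 \left(-3\right) 3 \cdot 5\right)}\right)^{2} = \left(\frac{1}{2 \left(-56 - 7 \left(\left(-9\right) 5\right)^{2} + 7 \left(\left(-9\right) 5\right)\right)}\right)^{2} = \left(\frac{1}{2 \left(-56 - 7 \left(-45\right)^{2} + 7 \left(-45\right)\right)}\right)^{2} = \left(\frac{1}{2 \left(-56 - 14175 - 315\right)}\right)^{2} = \left(\frac{1}{2 \left(-14546\right)}\right)^{2} = \left(\frac{1}{-29092}\right)^{2} = \left(- \frac{1}{29092}\right)^{2} = \frac{1}{846344464}$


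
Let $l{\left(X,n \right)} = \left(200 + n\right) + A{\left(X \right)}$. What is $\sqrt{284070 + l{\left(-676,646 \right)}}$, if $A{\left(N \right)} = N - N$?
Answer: $2 \sqrt{71229} \approx 533.78$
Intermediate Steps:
$A{\left(N \right)} = 0$
$l{\left(X,n \right)} = 200 + n$ ($l{\left(X,n \right)} = \left(200 + n\right) + 0 = 200 + n$)
$\sqrt{284070 + l{\left(-676,646 \right)}} = \sqrt{284070 + \left(200 + 646\right)} = \sqrt{284070 + 846} = \sqrt{284916} = 2 \sqrt{71229}$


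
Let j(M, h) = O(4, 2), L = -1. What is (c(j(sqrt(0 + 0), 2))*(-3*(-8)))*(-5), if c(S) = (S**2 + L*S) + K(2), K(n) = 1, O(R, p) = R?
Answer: -1560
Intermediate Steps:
j(M, h) = 4
c(S) = 1 + S**2 - S (c(S) = (S**2 - S) + 1 = 1 + S**2 - S)
(c(j(sqrt(0 + 0), 2))*(-3*(-8)))*(-5) = ((1 + 4**2 - 1*4)*(-3*(-8)))*(-5) = ((1 + 16 - 4)*24)*(-5) = (13*24)*(-5) = 312*(-5) = -1560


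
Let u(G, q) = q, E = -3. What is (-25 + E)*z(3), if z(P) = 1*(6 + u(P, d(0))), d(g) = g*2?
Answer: -168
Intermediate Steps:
d(g) = 2*g
z(P) = 6 (z(P) = 1*(6 + 2*0) = 1*(6 + 0) = 1*6 = 6)
(-25 + E)*z(3) = (-25 - 3)*6 = -28*6 = -168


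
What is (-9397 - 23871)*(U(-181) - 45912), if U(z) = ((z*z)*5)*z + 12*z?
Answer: 987952776452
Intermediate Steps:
U(z) = 5*z³ + 12*z (U(z) = (z²*5)*z + 12*z = (5*z²)*z + 12*z = 5*z³ + 12*z)
(-9397 - 23871)*(U(-181) - 45912) = (-9397 - 23871)*(-181*(12 + 5*(-181)²) - 45912) = -33268*(-181*(12 + 5*32761) - 45912) = -33268*(-181*(12 + 163805) - 45912) = -33268*(-181*163817 - 45912) = -33268*(-29650877 - 45912) = -33268*(-29696789) = 987952776452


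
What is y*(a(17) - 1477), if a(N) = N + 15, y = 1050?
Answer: -1517250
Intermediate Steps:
a(N) = 15 + N
y*(a(17) - 1477) = 1050*((15 + 17) - 1477) = 1050*(32 - 1477) = 1050*(-1445) = -1517250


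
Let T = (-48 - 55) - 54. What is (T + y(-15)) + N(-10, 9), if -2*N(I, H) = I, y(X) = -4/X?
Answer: -2276/15 ≈ -151.73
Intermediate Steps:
N(I, H) = -I/2
T = -157 (T = -103 - 54 = -157)
(T + y(-15)) + N(-10, 9) = (-157 - 4/(-15)) - ½*(-10) = (-157 - 4*(-1/15)) + 5 = (-157 + 4/15) + 5 = -2351/15 + 5 = -2276/15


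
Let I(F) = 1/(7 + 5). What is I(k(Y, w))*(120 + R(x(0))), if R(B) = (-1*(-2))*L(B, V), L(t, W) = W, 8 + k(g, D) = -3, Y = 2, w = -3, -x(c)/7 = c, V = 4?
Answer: 32/3 ≈ 10.667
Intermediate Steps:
x(c) = -7*c
k(g, D) = -11 (k(g, D) = -8 - 3 = -11)
R(B) = 8 (R(B) = -1*(-2)*4 = 2*4 = 8)
I(F) = 1/12
I(k(Y, w))*(120 + R(x(0))) = (120 + 8)/12 = (1/12)*128 = 32/3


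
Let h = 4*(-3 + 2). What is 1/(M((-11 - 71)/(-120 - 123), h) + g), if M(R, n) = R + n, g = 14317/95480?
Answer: -23201640/81498169 ≈ -0.28469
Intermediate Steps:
g = 14317/95480 (g = 14317*(1/95480) = 14317/95480 ≈ 0.14995)
h = -4 (h = 4*(-1) = -4)
1/(M((-11 - 71)/(-120 - 123), h) + g) = 1/(((-11 - 71)/(-120 - 123) - 4) + 14317/95480) = 1/((-82/(-243) - 4) + 14317/95480) = 1/((-82*(-1/243) - 4) + 14317/95480) = 1/((82/243 - 4) + 14317/95480) = 1/(-890/243 + 14317/95480) = 1/(-81498169/23201640) = -23201640/81498169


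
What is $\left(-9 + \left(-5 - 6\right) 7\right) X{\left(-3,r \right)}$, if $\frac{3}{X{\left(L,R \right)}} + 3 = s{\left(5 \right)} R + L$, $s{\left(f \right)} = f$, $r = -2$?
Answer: $\frac{129}{8} \approx 16.125$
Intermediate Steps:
$X{\left(L,R \right)} = \frac{3}{-3 + L + 5 R}$ ($X{\left(L,R \right)} = \frac{3}{-3 + \left(5 R + L\right)} = \frac{3}{-3 + \left(L + 5 R\right)} = \frac{3}{-3 + L + 5 R}$)
$\left(-9 + \left(-5 - 6\right) 7\right) X{\left(-3,r \right)} = \left(-9 + \left(-5 - 6\right) 7\right) \frac{3}{-3 - 3 + 5 \left(-2\right)} = \left(-9 - 77\right) \frac{3}{-3 - 3 - 10} = \left(-9 - 77\right) \frac{3}{-16} = - 86 \cdot 3 \left(- \frac{1}{16}\right) = \left(-86\right) \left(- \frac{3}{16}\right) = \frac{129}{8}$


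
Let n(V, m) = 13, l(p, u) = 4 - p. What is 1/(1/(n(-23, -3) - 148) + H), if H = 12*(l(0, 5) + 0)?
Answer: 135/6479 ≈ 0.020837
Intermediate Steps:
H = 48 (H = 12*((4 - 1*0) + 0) = 12*((4 + 0) + 0) = 12*(4 + 0) = 12*4 = 48)
1/(1/(n(-23, -3) - 148) + H) = 1/(1/(13 - 148) + 48) = 1/(1/(-135) + 48) = 1/(-1/135 + 48) = 1/(6479/135) = 135/6479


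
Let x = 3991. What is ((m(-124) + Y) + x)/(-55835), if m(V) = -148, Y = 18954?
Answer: -22797/55835 ≈ -0.40829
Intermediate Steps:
((m(-124) + Y) + x)/(-55835) = ((-148 + 18954) + 3991)/(-55835) = (18806 + 3991)*(-1/55835) = 22797*(-1/55835) = -22797/55835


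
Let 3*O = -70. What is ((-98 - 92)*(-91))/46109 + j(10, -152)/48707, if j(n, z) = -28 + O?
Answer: 359904472/962499027 ≈ 0.37393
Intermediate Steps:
O = -70/3 (O = (⅓)*(-70) = -70/3 ≈ -23.333)
j(n, z) = -154/3 (j(n, z) = -28 - 70/3 = -154/3)
((-98 - 92)*(-91))/46109 + j(10, -152)/48707 = ((-98 - 92)*(-91))/46109 - 154/3/48707 = -190*(-91)*(1/46109) - 154/3*1/48707 = 17290*(1/46109) - 154/146121 = 2470/6587 - 154/146121 = 359904472/962499027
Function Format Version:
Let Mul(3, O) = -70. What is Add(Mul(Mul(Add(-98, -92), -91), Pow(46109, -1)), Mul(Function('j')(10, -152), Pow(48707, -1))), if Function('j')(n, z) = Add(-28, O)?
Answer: Rational(359904472, 962499027) ≈ 0.37393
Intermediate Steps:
O = Rational(-70, 3) (O = Mul(Rational(1, 3), -70) = Rational(-70, 3) ≈ -23.333)
Function('j')(n, z) = Rational(-154, 3) (Function('j')(n, z) = Add(-28, Rational(-70, 3)) = Rational(-154, 3))
Add(Mul(Mul(Add(-98, -92), -91), Pow(46109, -1)), Mul(Function('j')(10, -152), Pow(48707, -1))) = Add(Mul(Mul(Add(-98, -92), -91), Pow(46109, -1)), Mul(Rational(-154, 3), Pow(48707, -1))) = Add(Mul(Mul(-190, -91), Rational(1, 46109)), Mul(Rational(-154, 3), Rational(1, 48707))) = Add(Mul(17290, Rational(1, 46109)), Rational(-154, 146121)) = Add(Rational(2470, 6587), Rational(-154, 146121)) = Rational(359904472, 962499027)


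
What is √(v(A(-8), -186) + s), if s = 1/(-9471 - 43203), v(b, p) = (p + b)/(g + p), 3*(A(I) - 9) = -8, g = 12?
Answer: √602336083127/763773 ≈ 1.0161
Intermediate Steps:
A(I) = 19/3 (A(I) = 9 + (⅓)*(-8) = 9 - 8/3 = 19/3)
v(b, p) = (b + p)/(12 + p) (v(b, p) = (p + b)/(12 + p) = (b + p)/(12 + p))
s = -1/52674 (s = 1/(-52674) = -1/52674 ≈ -1.8985e-5)
√(v(A(-8), -186) + s) = √((19/3 - 186)/(12 - 186) - 1/52674) = √(-539/3/(-174) - 1/52674) = √(-1/174*(-539/3) - 1/52674) = √(539/522 - 1/52674) = √(2365897/2291319) = √602336083127/763773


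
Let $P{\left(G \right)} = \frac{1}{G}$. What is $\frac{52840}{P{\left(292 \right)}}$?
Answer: $15429280$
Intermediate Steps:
$\frac{52840}{P{\left(292 \right)}} = \frac{52840}{\frac{1}{292}} = 52840 \frac{1}{\frac{1}{292}} = 52840 \cdot 292 = 15429280$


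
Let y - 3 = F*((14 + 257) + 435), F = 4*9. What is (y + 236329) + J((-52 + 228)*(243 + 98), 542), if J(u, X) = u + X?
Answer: 322306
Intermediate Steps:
F = 36
J(u, X) = X + u
y = 25419 (y = 3 + 36*((14 + 257) + 435) = 3 + 36*(271 + 435) = 3 + 36*706 = 3 + 25416 = 25419)
(y + 236329) + J((-52 + 228)*(243 + 98), 542) = (25419 + 236329) + (542 + (-52 + 228)*(243 + 98)) = 261748 + (542 + 176*341) = 261748 + (542 + 60016) = 261748 + 60558 = 322306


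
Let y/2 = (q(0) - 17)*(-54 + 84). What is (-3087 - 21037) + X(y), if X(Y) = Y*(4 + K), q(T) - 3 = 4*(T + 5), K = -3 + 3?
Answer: -22684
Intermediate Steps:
K = 0
q(T) = 23 + 4*T (q(T) = 3 + 4*(T + 5) = 3 + 4*(5 + T) = 3 + (20 + 4*T) = 23 + 4*T)
y = 360 (y = 2*(((23 + 4*0) - 17)*(-54 + 84)) = 2*(((23 + 0) - 17)*30) = 2*((23 - 17)*30) = 2*(6*30) = 2*180 = 360)
X(Y) = 4*Y (X(Y) = Y*(4 + 0) = Y*4 = 4*Y)
(-3087 - 21037) + X(y) = (-3087 - 21037) + 4*360 = -24124 + 1440 = -22684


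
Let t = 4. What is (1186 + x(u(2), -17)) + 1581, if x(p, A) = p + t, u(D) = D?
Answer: 2773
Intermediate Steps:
x(p, A) = 4 + p (x(p, A) = p + 4 = 4 + p)
(1186 + x(u(2), -17)) + 1581 = (1186 + (4 + 2)) + 1581 = (1186 + 6) + 1581 = 1192 + 1581 = 2773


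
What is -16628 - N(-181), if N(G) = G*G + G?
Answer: -49208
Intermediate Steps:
N(G) = G + G² (N(G) = G² + G = G + G²)
-16628 - N(-181) = -16628 - (-181)*(1 - 181) = -16628 - (-181)*(-180) = -16628 - 1*32580 = -16628 - 32580 = -49208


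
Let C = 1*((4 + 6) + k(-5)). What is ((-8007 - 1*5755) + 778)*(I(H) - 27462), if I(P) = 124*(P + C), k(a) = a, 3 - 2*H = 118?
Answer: 441092448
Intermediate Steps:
H = -115/2 (H = 3/2 - ½*118 = 3/2 - 59 = -115/2 ≈ -57.500)
C = 5 (C = 1*((4 + 6) - 5) = 1*(10 - 5) = 1*5 = 5)
I(P) = 620 + 124*P (I(P) = 124*(P + 5) = 124*(5 + P) = 620 + 124*P)
((-8007 - 1*5755) + 778)*(I(H) - 27462) = ((-8007 - 1*5755) + 778)*((620 + 124*(-115/2)) - 27462) = ((-8007 - 5755) + 778)*((620 - 7130) - 27462) = (-13762 + 778)*(-6510 - 27462) = -12984*(-33972) = 441092448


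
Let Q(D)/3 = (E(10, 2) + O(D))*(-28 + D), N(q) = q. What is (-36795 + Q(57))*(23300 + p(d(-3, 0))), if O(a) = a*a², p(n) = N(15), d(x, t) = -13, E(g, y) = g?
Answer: 374808815790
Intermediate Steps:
p(n) = 15
O(a) = a³
Q(D) = 3*(-28 + D)*(10 + D³) (Q(D) = 3*((10 + D³)*(-28 + D)) = 3*((-28 + D)*(10 + D³)) = 3*(-28 + D)*(10 + D³))
(-36795 + Q(57))*(23300 + p(d(-3, 0))) = (-36795 + (-840 - 84*57³ + 3*57⁴ + 30*57))*(23300 + 15) = (-36795 + (-840 - 84*185193 + 3*10556001 + 1710))*23315 = (-36795 + (-840 - 15556212 + 31668003 + 1710))*23315 = (-36795 + 16112661)*23315 = 16075866*23315 = 374808815790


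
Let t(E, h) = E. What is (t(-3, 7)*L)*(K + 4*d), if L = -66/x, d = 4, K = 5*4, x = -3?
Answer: -2376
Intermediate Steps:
K = 20
L = 22 (L = -66/(-3) = -66*(-⅓) = 22)
(t(-3, 7)*L)*(K + 4*d) = (-3*22)*(20 + 4*4) = -66*(20 + 16) = -66*36 = -2376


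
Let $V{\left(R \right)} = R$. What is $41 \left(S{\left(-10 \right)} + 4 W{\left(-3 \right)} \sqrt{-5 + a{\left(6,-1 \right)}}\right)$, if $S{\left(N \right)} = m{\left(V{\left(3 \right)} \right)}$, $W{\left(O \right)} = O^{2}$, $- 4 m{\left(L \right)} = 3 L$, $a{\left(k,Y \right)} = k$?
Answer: $\frac{5535}{4} \approx 1383.8$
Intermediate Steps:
$m{\left(L \right)} = - \frac{3 L}{4}$
$S{\left(N \right)} = - \frac{9}{4}$ ($S{\left(N \right)} = \left(- \frac{3}{4}\right) 3 = - \frac{9}{4}$)
$41 \left(S{\left(-10 \right)} + 4 W{\left(-3 \right)} \sqrt{-5 + a{\left(6,-1 \right)}}\right) = 41 \left(- \frac{9}{4} + 4 \left(-3\right)^{2} \sqrt{-5 + 6}\right) = 41 \left(- \frac{9}{4} + 4 \cdot 9 \sqrt{1}\right) = 41 \left(- \frac{9}{4} + 36 \cdot 1\right) = 41 \left(- \frac{9}{4} + 36\right) = 41 \cdot \frac{135}{4} = \frac{5535}{4}$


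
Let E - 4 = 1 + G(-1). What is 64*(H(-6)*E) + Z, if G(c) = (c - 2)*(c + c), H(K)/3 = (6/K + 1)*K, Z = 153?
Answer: 153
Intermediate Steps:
H(K) = 3*K*(1 + 6/K) (H(K) = 3*((6/K + 1)*K) = 3*((1 + 6/K)*K) = 3*(K*(1 + 6/K)) = 3*K*(1 + 6/K))
G(c) = 2*c*(-2 + c) (G(c) = (-2 + c)*(2*c) = 2*c*(-2 + c))
E = 11 (E = 4 + (1 + 2*(-1)*(-2 - 1)) = 4 + (1 + 2*(-1)*(-3)) = 4 + (1 + 6) = 4 + 7 = 11)
64*(H(-6)*E) + Z = 64*((18 + 3*(-6))*11) + 153 = 64*((18 - 18)*11) + 153 = 64*(0*11) + 153 = 64*0 + 153 = 0 + 153 = 153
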